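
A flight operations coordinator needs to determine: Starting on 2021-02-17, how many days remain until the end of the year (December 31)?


Start: February 17, 2021
End: December 31, 2021
Days left in February: 11
March: 31
April: 30
May: 31
June: 30
... plus remaining months
Sum of remaining months: 306
Total: 11 + 306 = 317

317


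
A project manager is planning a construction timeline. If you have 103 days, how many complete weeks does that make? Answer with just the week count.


Total days: 103
Days per week: 7
Division: 103 / 7 = 14 remainder 5
Complete weeks: 14
Remaining days: 5

14


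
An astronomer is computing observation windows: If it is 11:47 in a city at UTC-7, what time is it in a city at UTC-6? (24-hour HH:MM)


Local time: 11:47 at UTC-7 (offset -7h)
Target zone: UTC-6 (offset -6h)
Difference: -6 - (-7) = 1 hours
Calculation: 11 + (1) = 12
Result: 12:47

12:47


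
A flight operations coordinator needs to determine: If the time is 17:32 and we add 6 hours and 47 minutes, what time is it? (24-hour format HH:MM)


Start time: 17:32
Adding: 6 hours 47 minutes
Minutes: 32 + 47 = 79
Minute overflow: 79 >= 60, so carry 1 hour, minutes = 19
Hours: 17 + 6 + 1 = 24
Hour wraparound: 24 mod 24 = 0
Result: 00:19

00:19


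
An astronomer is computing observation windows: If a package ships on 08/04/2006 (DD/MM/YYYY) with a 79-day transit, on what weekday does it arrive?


Start: 2006-04-08 (Saturday)
Step 1 - find target date: add 79 days
  2006-04-08 + 79 days = 2006-06-26
Step 2 - day of week:
  79 mod 7 = 2
  Saturday + 2 days -> Monday
Result: Monday (2006-06-26)

Monday


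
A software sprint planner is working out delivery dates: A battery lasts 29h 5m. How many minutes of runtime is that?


Hours: 29
Extra minutes: 5
Minutes per hour: 60
Hours to minutes: 29 x 60 = 1740
Total: 1740 + 5 = 1745

1745


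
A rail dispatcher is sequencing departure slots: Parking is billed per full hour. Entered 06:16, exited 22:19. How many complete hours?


Start: 06:16
End: 22:19
Hour difference: 22 - 6 = 16 hours
Minute difference: 19 - 16 = 3 minutes
Total minutes: 963
Complete hours: 963 / 60 = 16 (remainder 3)

16


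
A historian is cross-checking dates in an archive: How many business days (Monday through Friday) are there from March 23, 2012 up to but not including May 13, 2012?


Start: 2012-03-23 (Friday)
End (exclusive): 2012-05-13 (Sunday)
Total calendar days: 51
Full weeks: 51 // 7 = 7 -> 35 weekdays
Remaining 2 days starting on Friday:
  Fri(w), Sat(-) -> 1 weekdays
Total business days: 35 + 1 = 36

36


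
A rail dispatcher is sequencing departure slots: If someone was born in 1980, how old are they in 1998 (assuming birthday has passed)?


Birth year: 1980
Current year: 1998
Age = current year - birth year
Age = 1998 - 1980 = 18

18


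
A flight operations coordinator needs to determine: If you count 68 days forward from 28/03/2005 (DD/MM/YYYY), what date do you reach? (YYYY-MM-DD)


Start: 2005-03-28
Adding 68 days
Days remaining in March: 3
After March: 65 days still to add
April 2005: 30 days, 35 remaining
May 2005: 31 days, 4 remaining
June 2005 has 30 days, need 4
Result: 2005-06-04

2005-06-04


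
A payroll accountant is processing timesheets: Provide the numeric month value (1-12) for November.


Calendar month order:
10. October
11. November <--
12. December
November is month number 11

11


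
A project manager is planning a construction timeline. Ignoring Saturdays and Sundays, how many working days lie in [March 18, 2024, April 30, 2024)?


Start: 2024-03-18 (Monday)
End (exclusive): 2024-04-30 (Tuesday)
Total calendar days: 43
Full weeks: 43 // 7 = 6 -> 30 weekdays
Remaining 1 days starting on Monday:
  Mon(w) -> 1 weekdays
Total business days: 30 + 1 = 31

31


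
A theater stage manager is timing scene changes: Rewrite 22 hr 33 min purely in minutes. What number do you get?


Hours: 22
Extra minutes: 33
Minutes per hour: 60
Hours to minutes: 22 x 60 = 1320
Total: 1320 + 33 = 1353

1353


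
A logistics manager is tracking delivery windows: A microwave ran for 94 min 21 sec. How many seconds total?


Minutes: 94
Extra seconds: 21
Seconds per minute: 60
Minutes to seconds: 94 x 60 = 5640
Total: 5640 + 21 = 5661

5661


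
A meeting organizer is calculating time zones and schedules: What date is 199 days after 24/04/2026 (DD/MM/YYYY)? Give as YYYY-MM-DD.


Start: 2026-04-24
Adding 199 days
Days remaining in April: 6
After April: 193 days still to add
May 2026: 31 days, 162 remaining
June 2026: 30 days, 132 remaining
July 2026: 31 days, 101 remaining
August 2026: 31 days, 70 remaining
Result: 2026-11-09

2026-11-09


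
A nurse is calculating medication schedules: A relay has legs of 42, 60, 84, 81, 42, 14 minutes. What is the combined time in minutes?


Durations: 42, 60, 84, 81, 42, 14
Running sum: 42
+ 60 = 102
+ 84 = 186
+ 81 = 267
+ 42 = 309
+ 14 = 323
Total duration: 323 minutes
That is 5 hours and 23 minutes

323


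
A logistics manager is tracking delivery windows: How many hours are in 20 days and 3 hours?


Days: 20
Extra hours: 3
Hours per day: 24
Days to hours: 20 x 24 = 480
Total: 480 + 3 = 483

483


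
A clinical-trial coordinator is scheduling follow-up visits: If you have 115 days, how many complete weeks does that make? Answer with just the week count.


Total days: 115
Days per week: 7
Division: 115 / 7 = 16 remainder 3
Complete weeks: 16
Remaining days: 3

16


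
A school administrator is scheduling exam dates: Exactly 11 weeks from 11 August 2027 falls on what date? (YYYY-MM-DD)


Start: 2027-08-11
Weeks to add: 11
Convert to days: 11 x 7 = 77 days
Add 77 days to 2027-08-11
Result: 2027-10-27

2027-10-27


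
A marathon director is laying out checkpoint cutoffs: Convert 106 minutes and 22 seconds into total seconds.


Minutes: 106
Seconds: 22
Convert minutes to seconds: 106 x 60 = 6360
Add remaining seconds: 6360 + 22 = 6382

6382


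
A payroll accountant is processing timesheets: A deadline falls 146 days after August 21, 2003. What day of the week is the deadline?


Start: 2003-08-21 (Thursday)
Step 1 - find target date: add 146 days
  2003-08-21 + 146 days = 2004-01-14
Step 2 - day of week:
  146 mod 7 = 6
  Thursday + 6 days -> Wednesday
Result: Wednesday (2004-01-14)

Wednesday


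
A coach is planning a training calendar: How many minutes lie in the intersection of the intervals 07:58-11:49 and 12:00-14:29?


Interval A: [478, 709] minutes from midnight
Interval B: [720, 869] minutes from midnight
Overlap start = max(478, 720) = 720
Overlap end = min(709, 869) = 709
End <= start, so the intervals do not overlap: 0 minutes

0


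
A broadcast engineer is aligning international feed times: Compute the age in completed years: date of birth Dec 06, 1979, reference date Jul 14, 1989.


Birth: 1979-12-06
Reference: 1989-07-14
Year difference: 1989 - 1979 = 10
Has birthday (12-06) occurred by 07-14? No
Birthday not yet reached this year -> subtract 1
Age in full years: 9

9


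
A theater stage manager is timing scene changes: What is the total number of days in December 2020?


Month: December
Year: 2020
December is a 31-day month
Total: 31 days

31


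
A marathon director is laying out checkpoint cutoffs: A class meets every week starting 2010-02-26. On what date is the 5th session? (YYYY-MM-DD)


First occurrence: 2010-02-26 (occurrence 1)
Each occurrence is 7 days after the previous.
Occurrence 5 is 4 weeks after the first.
4 weeks = 28 days
2010-02-26 + 28 days = 2010-03-26

2010-03-26


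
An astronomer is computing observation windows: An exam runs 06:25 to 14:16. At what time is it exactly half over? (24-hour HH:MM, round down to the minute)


Start time: 06:25 = 385 minutes from midnight
End time: 14:16 = 856 minutes from midnight
Sum: 385 + 856 = 1241
Midpoint: 1241 / 2 = 620 minutes
Convert: 620 / 60 = 10 hours, 20 minutes
Result: 10:20

10:20


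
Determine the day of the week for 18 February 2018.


Date: 2018-02-18
January 1, 2018 is a Monday
Day of year: 49
Offset from Jan 1: 48 days
48 mod 7 = 6
Result: Sunday

Sunday


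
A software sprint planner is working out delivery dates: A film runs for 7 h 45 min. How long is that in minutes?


Hours: 7
Minutes: 45
Convert hours to minutes: 7 x 60 = 420
Add remaining minutes: 420 + 45 = 465

465


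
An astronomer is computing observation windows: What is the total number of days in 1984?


Year: 1984
Check leap year rules:
Divisible by 4? Yes
Divisible by 100? No
1984 is a leap year
Days: 366

366


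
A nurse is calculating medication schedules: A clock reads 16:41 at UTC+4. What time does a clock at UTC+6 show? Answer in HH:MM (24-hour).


Local time: 16:41 at UTC+4 (offset 4h)
Target zone: UTC+6 (offset 6h)
Difference: 6 - (4) = 2 hours
Calculation: 16 + (2) = 18
Result: 18:41

18:41


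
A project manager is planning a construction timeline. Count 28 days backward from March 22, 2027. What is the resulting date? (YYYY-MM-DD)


Start: 2027-03-22
Subtracting 28 days
Days already passed in March: 22
After going back through March: 6 more days to subtract
February 2027 has 28 days, need 6
Result: 2027-02-22

2027-02-22


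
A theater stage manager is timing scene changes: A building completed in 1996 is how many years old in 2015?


Birth year: 1996
Current year: 2015
Age = current year - birth year
Age = 2015 - 1996 = 19

19


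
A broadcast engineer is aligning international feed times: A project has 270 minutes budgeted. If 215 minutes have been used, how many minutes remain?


Total budget: 270 minutes
Time used: 215 minutes
Remaining: 270 - 215 = 55 minutes
Percent used: 79.6%
Percent remaining: 20.4%

55


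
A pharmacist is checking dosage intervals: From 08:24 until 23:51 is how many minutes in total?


Start time: 08:24 = 504 minutes from midnight
End time: 23:51 = 1431 minutes from midnight
Difference: 1431 - 504 = 927 minutes
That is 15 hours and 27 minutes

927


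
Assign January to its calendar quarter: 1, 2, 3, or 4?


Month: January (month 1)
Q1: January-March (months 1-3)
Q2: April-June (months 4-6)
Q3: July-September (months 7-9)
Q4: October-December (months 10-12)
Month 1 falls in Q1

1


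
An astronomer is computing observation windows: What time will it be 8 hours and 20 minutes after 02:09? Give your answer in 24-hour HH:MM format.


Start time: 02:09
Adding: 8 hours 20 minutes
Minutes: 9 + 20 = 29
Hours: 2 + 8 + 0 = 10
Result: 10:29

10:29


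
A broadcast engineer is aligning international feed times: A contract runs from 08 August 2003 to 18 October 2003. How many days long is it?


Start date: 2003-08-08
End date: 2003-10-18
Aug 2003: +24 days
Sep 2003: +30 days
Oct 2003: +17 days
Total: 71 days

71


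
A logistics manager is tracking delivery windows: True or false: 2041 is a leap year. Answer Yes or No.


Year: 2041
Divisible by 4? 2041 / 4 = 510.25 -> No
Not divisible by 4, so NOT a leap year

No


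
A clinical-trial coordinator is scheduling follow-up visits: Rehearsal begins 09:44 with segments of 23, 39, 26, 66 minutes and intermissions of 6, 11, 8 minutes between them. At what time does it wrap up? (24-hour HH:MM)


Start: 09:44 = 584 min from midnight
  after task 1 (23 min): 10:07
  after break (6 min): 10:13
  after task 2 (39 min): 10:52
  after break (11 min): 11:03
  after task 3 (26 min): 11:29
  after break (8 min): 11:37
  after task 4 (66 min): 12:43
Total elapsed: 179 minutes
End time: 12:43

12:43


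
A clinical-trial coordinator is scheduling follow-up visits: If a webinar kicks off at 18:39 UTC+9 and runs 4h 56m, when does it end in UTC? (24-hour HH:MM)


Start: 18:39 in UTC+9
Step 1 - add duration:
  minutes: 39 + 56 = 95 (carry 1h)
  hours: 18 + 4 + 1 = 23
  end in UTC+9: 23:35
Step 2 - convert UTC+9 -> UTC:
  offset difference: 0 - (9) = -9 hours
  23 + (-9) = 14 -> mod 24 = 14
Result: 14:35 in UTC

14:35


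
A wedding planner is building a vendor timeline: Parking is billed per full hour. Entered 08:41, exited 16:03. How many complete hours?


Start: 08:41
End: 16:03
Hour difference: 16 - 8 = 8 hours
Minute difference: 3 - 41 = -38 minutes
Total minutes: 442
Complete hours: 442 / 60 = 7 (remainder 22)

7


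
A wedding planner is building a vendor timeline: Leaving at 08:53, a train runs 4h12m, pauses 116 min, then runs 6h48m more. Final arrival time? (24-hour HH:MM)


Depart: 08:53
Leg 1: +252 min -> 13:05
Layover: +116 min -> 15:01
Leg 2: +408 min -> 21:49
Total travel: 776 minutes = 12h 56m
Arrival: 21:49

21:49


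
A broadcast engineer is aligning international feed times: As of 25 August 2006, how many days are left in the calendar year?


Start: August 25, 2006
End: December 31, 2006
Days left in August: 6
September: 30
October: 31
November: 30
December: 31
Sum of remaining months: 122
Total: 6 + 122 = 128

128


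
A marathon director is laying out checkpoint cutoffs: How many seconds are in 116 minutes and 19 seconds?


Minutes: 116
Seconds: 19
Convert minutes to seconds: 116 x 60 = 6960
Add remaining seconds: 6960 + 19 = 6979

6979


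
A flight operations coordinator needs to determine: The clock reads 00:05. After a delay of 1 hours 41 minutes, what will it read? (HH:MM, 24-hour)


Start time: 00:05
Adding: 1 hours 41 minutes
Minutes: 5 + 41 = 46
Hours: 0 + 1 + 0 = 1
Result: 01:46

01:46


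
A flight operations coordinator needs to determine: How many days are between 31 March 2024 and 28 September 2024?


Start date: 2024-03-31
End date: 2024-09-28
Mar 2024: +1 days
Apr 2024: +30 days
May 2024: +31 days
... (4 more months)
Total: 181 days

181


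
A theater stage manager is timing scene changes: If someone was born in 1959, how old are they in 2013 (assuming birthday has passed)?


Birth year: 1959
Current year: 2013
Age = current year - birth year
Age = 2013 - 1959 = 54

54


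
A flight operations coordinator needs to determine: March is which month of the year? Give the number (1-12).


Calendar month order:
2. February
3. March <--
4. April
March is month number 3

3


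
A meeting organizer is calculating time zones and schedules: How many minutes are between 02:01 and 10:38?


Start time: 02:01 = 121 minutes from midnight
End time: 10:38 = 638 minutes from midnight
Difference: 638 - 121 = 517 minutes
That is 8 hours and 37 minutes

517


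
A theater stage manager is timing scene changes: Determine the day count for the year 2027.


Year: 2027
Check leap year rules:
Divisible by 4? No
2027 is not a leap year
Days: 365

365


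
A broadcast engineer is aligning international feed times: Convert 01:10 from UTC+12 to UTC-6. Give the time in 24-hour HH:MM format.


Local time: 01:10 at UTC+12 (offset 12h)
Target zone: UTC-6 (offset -6h)
Difference: -6 - (12) = -18 hours
Calculation: 1 + (-18) = -17
Wraparound: (-17) mod 24 = 7
Result: 07:10

07:10


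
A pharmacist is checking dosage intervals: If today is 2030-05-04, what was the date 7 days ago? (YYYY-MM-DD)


Start: 2030-05-04
Subtracting 7 days
Days already passed in May: 4
After going back through May: 3 more days to subtract
April 2030 has 30 days, need 3
Result: 2030-04-27

2030-04-27


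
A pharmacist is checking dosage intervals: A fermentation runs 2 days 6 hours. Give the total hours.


Days: 2
Extra hours: 6
Hours per day: 24
Days to hours: 2 x 24 = 48
Total: 48 + 6 = 54

54


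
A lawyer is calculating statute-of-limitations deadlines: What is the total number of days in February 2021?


Month: February
Year: 2021
2021 is not a leap year
February has 28 days
Total: 28 days

28


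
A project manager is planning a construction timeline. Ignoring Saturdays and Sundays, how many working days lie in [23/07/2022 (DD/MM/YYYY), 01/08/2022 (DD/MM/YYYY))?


Start: 2022-07-23 (Saturday)
End (exclusive): 2022-08-01 (Monday)
Total calendar days: 9
Full weeks: 9 // 7 = 1 -> 5 weekdays
Remaining 2 days starting on Saturday:
  Sat(-), Sun(-) -> 0 weekdays
Total business days: 5 + 0 = 5

5


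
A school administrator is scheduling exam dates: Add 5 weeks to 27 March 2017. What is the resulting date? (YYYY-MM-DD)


Start: 2017-03-27
Weeks to add: 5
Convert to days: 5 x 7 = 35 days
Add 35 days to 2017-03-27
Result: 2017-05-01

2017-05-01


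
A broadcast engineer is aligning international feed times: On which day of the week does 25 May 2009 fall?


Date: 2009-05-25
January 1, 2009 is a Thursday
Day of year: 145
Offset from Jan 1: 144 days
144 mod 7 = 4
Result: Monday

Monday


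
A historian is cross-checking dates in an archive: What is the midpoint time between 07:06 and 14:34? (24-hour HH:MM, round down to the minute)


Start time: 07:06 = 426 minutes from midnight
End time: 14:34 = 874 minutes from midnight
Sum: 426 + 874 = 1300
Midpoint: 1300 / 2 = 650 minutes
Convert: 650 / 60 = 10 hours, 50 minutes
Result: 10:50

10:50


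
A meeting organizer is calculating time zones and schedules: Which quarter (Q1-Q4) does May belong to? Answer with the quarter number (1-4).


Month: May (month 5)
Q1: January-March (months 1-3)
Q2: April-June (months 4-6)
Q3: July-September (months 7-9)
Q4: October-December (months 10-12)
Month 5 falls in Q2

2


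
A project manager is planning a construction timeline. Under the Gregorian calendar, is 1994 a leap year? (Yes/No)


Year: 1994
Divisible by 4? 1994 / 4 = 498.5 -> No
Not divisible by 4, so NOT a leap year

No


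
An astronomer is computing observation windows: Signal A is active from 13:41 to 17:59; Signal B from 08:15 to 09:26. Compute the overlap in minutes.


Interval A: [821, 1079] minutes from midnight
Interval B: [495, 566] minutes from midnight
Overlap start = max(821, 495) = 821
Overlap end = min(1079, 566) = 566
End <= start, so the intervals do not overlap: 0 minutes

0


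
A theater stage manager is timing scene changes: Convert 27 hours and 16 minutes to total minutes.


Hours: 27
Extra minutes: 16
Minutes per hour: 60
Hours to minutes: 27 x 60 = 1620
Total: 1620 + 16 = 1636

1636


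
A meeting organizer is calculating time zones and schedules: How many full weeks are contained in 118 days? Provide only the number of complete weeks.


Total days: 118
Days per week: 7
Division: 118 / 7 = 16 remainder 6
Complete weeks: 16
Remaining days: 6

16


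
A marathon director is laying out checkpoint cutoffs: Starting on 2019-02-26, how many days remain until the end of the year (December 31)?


Start: February 26, 2019
End: December 31, 2019
Days left in February: 2
March: 31
April: 30
May: 31
June: 30
... plus remaining months
Sum of remaining months: 306
Total: 2 + 306 = 308

308


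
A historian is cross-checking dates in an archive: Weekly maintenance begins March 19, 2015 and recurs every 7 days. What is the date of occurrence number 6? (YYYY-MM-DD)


First occurrence: 2015-03-19 (occurrence 1)
Each occurrence is 7 days after the previous.
Occurrence 6 is 5 weeks after the first.
5 weeks = 35 days
2015-03-19 + 35 days = 2015-04-23

2015-04-23


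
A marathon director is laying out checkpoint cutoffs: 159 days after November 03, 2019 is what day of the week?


Start: 2019-11-03 (Sunday)
Step 1 - find target date: add 159 days
  2019-11-03 + 159 days = 2020-04-10
Step 2 - day of week:
  159 mod 7 = 5
  Sunday + 5 days -> Friday
Result: Friday (2020-04-10)

Friday


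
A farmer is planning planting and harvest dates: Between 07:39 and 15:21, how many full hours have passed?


Start: 07:39
End: 15:21
Hour difference: 15 - 7 = 8 hours
Minute difference: 21 - 39 = -18 minutes
Total minutes: 462
Complete hours: 462 / 60 = 7 (remainder 42)

7


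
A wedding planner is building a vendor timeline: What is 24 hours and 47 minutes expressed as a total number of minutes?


Hours: 24
Minutes: 47
Convert hours to minutes: 24 x 60 = 1440
Add remaining minutes: 1440 + 47 = 1487

1487


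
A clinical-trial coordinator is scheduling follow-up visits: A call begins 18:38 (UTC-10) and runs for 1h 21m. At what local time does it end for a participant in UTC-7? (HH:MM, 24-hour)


Start: 18:38 in UTC-10
Step 1 - add duration:
  minutes: 38 + 21 = 59
  hours: 18 + 1 + 0 = 19
  end in UTC-10: 19:59
Step 2 - convert UTC-10 -> UTC-7:
  offset difference: -7 - (-10) = 3 hours
  19 + (3) = 22 -> mod 24 = 22
Result: 22:59 in UTC-7

22:59


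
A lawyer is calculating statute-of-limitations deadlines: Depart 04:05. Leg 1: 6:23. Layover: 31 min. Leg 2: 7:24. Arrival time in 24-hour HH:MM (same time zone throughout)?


Depart: 04:05
Leg 1: +383 min -> 10:28
Layover: +31 min -> 10:59
Leg 2: +444 min -> 18:23
Total travel: 858 minutes = 14h 18m
Arrival: 18:23

18:23


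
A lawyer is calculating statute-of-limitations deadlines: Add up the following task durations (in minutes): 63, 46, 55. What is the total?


Durations: 63, 46, 55
Running sum: 63
+ 46 = 109
+ 55 = 164
Total duration: 164 minutes
That is 2 hours and 44 minutes

164


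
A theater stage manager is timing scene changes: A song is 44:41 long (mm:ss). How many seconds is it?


Minutes: 44
Extra seconds: 41
Seconds per minute: 60
Minutes to seconds: 44 x 60 = 2640
Total: 2640 + 41 = 2681

2681


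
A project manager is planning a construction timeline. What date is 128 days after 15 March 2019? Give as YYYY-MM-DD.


Start: 2019-03-15
Adding 128 days
Days remaining in March: 16
After March: 112 days still to add
April 2019: 30 days, 82 remaining
May 2019: 31 days, 51 remaining
June 2019: 30 days, 21 remaining
July 2019 has 31 days, need 21
Result: 2019-07-21

2019-07-21


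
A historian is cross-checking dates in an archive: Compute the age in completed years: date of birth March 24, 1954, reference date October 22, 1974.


Birth: 1954-03-24
Reference: 1974-10-22
Year difference: 1974 - 1954 = 20
Has birthday (03-24) occurred by 10-22? Yes
Age in full years: 20

20


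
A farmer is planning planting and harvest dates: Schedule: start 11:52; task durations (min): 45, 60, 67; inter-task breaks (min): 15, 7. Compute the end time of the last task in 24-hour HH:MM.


Start: 11:52 = 712 min from midnight
  after task 1 (45 min): 12:37
  after break (15 min): 12:52
  after task 2 (60 min): 13:52
  after break (7 min): 13:59
  after task 3 (67 min): 15:06
Total elapsed: 194 minutes
End time: 15:06

15:06


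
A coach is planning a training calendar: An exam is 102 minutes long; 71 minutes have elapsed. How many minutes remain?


Total budget: 102 minutes
Time used: 71 minutes
Remaining: 102 - 71 = 31 minutes
Percent used: 69.6%
Percent remaining: 30.4%

31


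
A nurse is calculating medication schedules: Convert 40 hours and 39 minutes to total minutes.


Hours: 40
Extra minutes: 39
Minutes per hour: 60
Hours to minutes: 40 x 60 = 2400
Total: 2400 + 39 = 2439

2439


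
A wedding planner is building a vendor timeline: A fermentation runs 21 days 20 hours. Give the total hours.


Days: 21
Extra hours: 20
Hours per day: 24
Days to hours: 21 x 24 = 504
Total: 504 + 20 = 524

524


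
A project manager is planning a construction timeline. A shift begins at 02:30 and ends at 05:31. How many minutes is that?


Start time: 02:30 = 150 minutes from midnight
End time: 05:31 = 331 minutes from midnight
Difference: 331 - 150 = 181 minutes
That is 3 hours and 1 minutes

181


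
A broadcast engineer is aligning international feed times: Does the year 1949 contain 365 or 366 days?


Year: 1949
Check leap year rules:
Divisible by 4? No
1949 is not a leap year
Days: 365

365


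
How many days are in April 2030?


Month: April
Year: 2030
April is a 30-day month
Total: 30 days

30


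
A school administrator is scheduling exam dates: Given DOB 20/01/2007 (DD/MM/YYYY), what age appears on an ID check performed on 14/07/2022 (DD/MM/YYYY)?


Birth: 2007-01-20
Reference: 2022-07-14
Year difference: 2022 - 2007 = 15
Has birthday (01-20) occurred by 07-14? Yes
Age in full years: 15

15


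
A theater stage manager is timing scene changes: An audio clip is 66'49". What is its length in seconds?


Minutes: 66
Seconds: 49
Convert minutes to seconds: 66 x 60 = 3960
Add remaining seconds: 3960 + 49 = 4009

4009


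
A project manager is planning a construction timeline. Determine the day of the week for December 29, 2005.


Date: 2005-12-29
January 1, 2005 is a Saturday
Day of year: 363
Offset from Jan 1: 362 days
362 mod 7 = 5
Result: Thursday

Thursday


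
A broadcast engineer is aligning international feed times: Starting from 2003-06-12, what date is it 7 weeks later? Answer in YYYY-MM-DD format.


Start: 2003-06-12
Weeks to add: 7
Convert to days: 7 x 7 = 49 days
Add 49 days to 2003-06-12
Result: 2003-07-31

2003-07-31


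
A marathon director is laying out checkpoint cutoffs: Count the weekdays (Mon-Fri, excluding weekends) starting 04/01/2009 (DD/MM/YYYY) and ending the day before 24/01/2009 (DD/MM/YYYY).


Start: 2009-01-04 (Sunday)
End (exclusive): 2009-01-24 (Saturday)
Total calendar days: 20
Full weeks: 20 // 7 = 2 -> 10 weekdays
Remaining 6 days starting on Sunday:
  Sun(-), Mon(w), Tue(w), Wed(w), Thu(w), Fri(w) -> 5 weekdays
Total business days: 10 + 5 = 15

15


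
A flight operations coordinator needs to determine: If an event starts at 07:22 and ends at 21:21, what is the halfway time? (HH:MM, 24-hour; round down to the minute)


Start time: 07:22 = 442 minutes from midnight
End time: 21:21 = 1281 minutes from midnight
Sum: 442 + 1281 = 1723
Midpoint: 1723 / 2 = 861 minutes
Convert: 861 / 60 = 14 hours, 21 minutes
Result: 14:21

14:21


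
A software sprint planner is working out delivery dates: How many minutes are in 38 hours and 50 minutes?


Hours: 38
Minutes: 50
Convert hours to minutes: 38 x 60 = 2280
Add remaining minutes: 2280 + 50 = 2330

2330


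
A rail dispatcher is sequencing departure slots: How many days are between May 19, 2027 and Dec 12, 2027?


Start date: 2027-05-19
End date: 2027-12-12
May 2027: +13 days
Jun 2027: +30 days
Jul 2027: +31 days
... (5 more months)
Total: 207 days

207


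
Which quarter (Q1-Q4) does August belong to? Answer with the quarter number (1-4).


Month: August (month 8)
Q1: January-March (months 1-3)
Q2: April-June (months 4-6)
Q3: July-September (months 7-9)
Q4: October-December (months 10-12)
Month 8 falls in Q3

3


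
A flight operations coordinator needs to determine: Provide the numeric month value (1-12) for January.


Calendar month order:
1. January <--
2. February
January is month number 1

1


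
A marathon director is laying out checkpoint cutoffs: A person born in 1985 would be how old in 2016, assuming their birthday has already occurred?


Birth year: 1985
Current year: 2016
Age = current year - birth year
Age = 2016 - 1985 = 31

31


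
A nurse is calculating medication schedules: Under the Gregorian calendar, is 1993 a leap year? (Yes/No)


Year: 1993
Divisible by 4? 1993 / 4 = 498.25 -> No
Not divisible by 4, so NOT a leap year

No


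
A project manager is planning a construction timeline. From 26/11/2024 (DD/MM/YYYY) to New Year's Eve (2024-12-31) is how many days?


Start: November 26, 2024
End: December 31, 2024
Days left in November: 4
December: 31
Sum of remaining months: 31
Total: 4 + 31 = 35

35


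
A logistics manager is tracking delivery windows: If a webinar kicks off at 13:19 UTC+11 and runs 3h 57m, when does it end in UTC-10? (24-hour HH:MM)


Start: 13:19 in UTC+11
Step 1 - add duration:
  minutes: 19 + 57 = 76 (carry 1h)
  hours: 13 + 3 + 1 = 17
  end in UTC+11: 17:16
Step 2 - convert UTC+11 -> UTC-10:
  offset difference: -10 - (11) = -21 hours
  17 + (-21) = -4 -> mod 24 = 20
Result: 20:16 in UTC-10

20:16


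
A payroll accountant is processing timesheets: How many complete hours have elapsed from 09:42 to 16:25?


Start: 09:42
End: 16:25
Hour difference: 16 - 9 = 7 hours
Minute difference: 25 - 42 = -17 minutes
Total minutes: 403
Complete hours: 403 / 60 = 6 (remainder 43)

6


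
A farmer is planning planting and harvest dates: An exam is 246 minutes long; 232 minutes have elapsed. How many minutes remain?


Total budget: 246 minutes
Time used: 232 minutes
Remaining: 246 - 232 = 14 minutes
Percent used: 94.3%
Percent remaining: 5.7%

14


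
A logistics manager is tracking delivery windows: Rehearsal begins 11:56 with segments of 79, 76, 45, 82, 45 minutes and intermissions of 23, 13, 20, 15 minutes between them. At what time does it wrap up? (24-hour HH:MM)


Start: 11:56 = 716 min from midnight
  after task 1 (79 min): 13:15
  after break (23 min): 13:38
  after task 2 (76 min): 14:54
  after break (13 min): 15:07
  after task 3 (45 min): 15:52
  after break (20 min): 16:12
  after task 4 (82 min): 17:34
  after break (15 min): 17:49
  after task 5 (45 min): 18:34
Total elapsed: 398 minutes
End time: 18:34

18:34


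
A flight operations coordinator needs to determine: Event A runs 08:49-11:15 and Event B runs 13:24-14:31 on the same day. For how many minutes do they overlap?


Interval A: [529, 675] minutes from midnight
Interval B: [804, 871] minutes from midnight
Overlap start = max(529, 804) = 804
Overlap end = min(675, 871) = 675
End <= start, so the intervals do not overlap: 0 minutes

0


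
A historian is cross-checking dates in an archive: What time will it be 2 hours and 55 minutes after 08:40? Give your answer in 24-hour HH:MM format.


Start time: 08:40
Adding: 2 hours 55 minutes
Minutes: 40 + 55 = 95
Minute overflow: 95 >= 60, so carry 1 hour, minutes = 35
Hours: 8 + 2 + 1 = 11
Result: 11:35

11:35


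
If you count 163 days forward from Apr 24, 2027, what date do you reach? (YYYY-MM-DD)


Start: 2027-04-24
Adding 163 days
Days remaining in April: 6
After April: 157 days still to add
May 2027: 31 days, 126 remaining
June 2027: 30 days, 96 remaining
July 2027: 31 days, 65 remaining
August 2027: 31 days, 34 remaining
Result: 2027-10-04

2027-10-04


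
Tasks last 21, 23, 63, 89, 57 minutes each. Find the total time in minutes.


Durations: 21, 23, 63, 89, 57
Running sum: 21
+ 23 = 44
+ 63 = 107
+ 89 = 196
+ 57 = 253
Total duration: 253 minutes
That is 4 hours and 13 minutes

253


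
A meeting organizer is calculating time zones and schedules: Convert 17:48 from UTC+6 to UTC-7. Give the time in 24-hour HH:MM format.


Local time: 17:48 at UTC+6 (offset 6h)
Target zone: UTC-7 (offset -7h)
Difference: -7 - (6) = -13 hours
Calculation: 17 + (-13) = 4
Result: 04:48

04:48


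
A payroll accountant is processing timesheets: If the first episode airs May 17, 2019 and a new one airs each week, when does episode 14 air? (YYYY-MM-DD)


First occurrence: 2019-05-17 (occurrence 1)
Each occurrence is 7 days after the previous.
Occurrence 14 is 13 weeks after the first.
13 weeks = 91 days
2019-05-17 + 91 days = 2019-08-16

2019-08-16


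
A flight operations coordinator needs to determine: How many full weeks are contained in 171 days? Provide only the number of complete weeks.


Total days: 171
Days per week: 7
Division: 171 / 7 = 24 remainder 3
Complete weeks: 24
Remaining days: 3

24


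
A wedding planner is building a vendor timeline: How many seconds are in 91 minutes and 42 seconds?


Minutes: 91
Extra seconds: 42
Seconds per minute: 60
Minutes to seconds: 91 x 60 = 5460
Total: 5460 + 42 = 5502

5502


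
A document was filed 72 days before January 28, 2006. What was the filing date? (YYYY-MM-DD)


Start: 2006-01-28
Subtracting 72 days
Days already passed in January: 28
After going back through January: 44 more days to subtract
December 2005: 31 days, 13 remaining
November 2005 has 30 days, need 13
Result: 2005-11-17

2005-11-17


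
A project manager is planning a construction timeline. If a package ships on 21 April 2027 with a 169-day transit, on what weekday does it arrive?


Start: 2027-04-21 (Wednesday)
Step 1 - find target date: add 169 days
  2027-04-21 + 169 days = 2027-10-07
Step 2 - day of week:
  169 mod 7 = 1
  Wednesday + 1 days -> Thursday
Result: Thursday (2027-10-07)

Thursday


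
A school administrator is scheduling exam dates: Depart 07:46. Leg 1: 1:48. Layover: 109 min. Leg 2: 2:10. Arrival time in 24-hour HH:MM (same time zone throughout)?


Depart: 07:46
Leg 1: +108 min -> 09:34
Layover: +109 min -> 11:23
Leg 2: +130 min -> 13:33
Total travel: 347 minutes = 5h 47m
Arrival: 13:33

13:33


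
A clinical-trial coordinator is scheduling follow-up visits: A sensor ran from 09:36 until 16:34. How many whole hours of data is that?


Start: 09:36
End: 16:34
Hour difference: 16 - 9 = 7 hours
Minute difference: 34 - 36 = -2 minutes
Total minutes: 418
Complete hours: 418 / 60 = 6 (remainder 58)

6


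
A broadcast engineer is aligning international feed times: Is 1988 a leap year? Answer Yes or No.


Year: 1988
Divisible by 4? 1988 / 4 = 497.0 -> Yes
Divisible by 100? 1988 / 100 = 19.88 -> No
Divisible by 4 but not 100, so it IS a leap year

Yes


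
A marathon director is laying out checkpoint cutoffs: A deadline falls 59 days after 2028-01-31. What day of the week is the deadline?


Start: 2028-01-31 (Monday)
Step 1 - find target date: add 59 days
  2028-01-31 + 59 days = 2028-03-30
Step 2 - day of week:
  59 mod 7 = 3
  Monday + 3 days -> Thursday
Result: Thursday (2028-03-30)

Thursday


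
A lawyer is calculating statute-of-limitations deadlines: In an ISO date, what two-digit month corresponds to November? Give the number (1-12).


Calendar month order:
10. October
11. November <--
12. December
November is month number 11

11


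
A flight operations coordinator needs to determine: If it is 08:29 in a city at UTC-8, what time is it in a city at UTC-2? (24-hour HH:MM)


Local time: 08:29 at UTC-8 (offset -8h)
Target zone: UTC-2 (offset -2h)
Difference: -2 - (-8) = 6 hours
Calculation: 8 + (6) = 14
Result: 14:29

14:29


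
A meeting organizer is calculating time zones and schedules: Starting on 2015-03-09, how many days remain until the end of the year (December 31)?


Start: March 09, 2015
End: December 31, 2015
Days left in March: 22
April: 30
May: 31
June: 30
July: 31
... plus remaining months
Sum of remaining months: 275
Total: 22 + 275 = 297

297


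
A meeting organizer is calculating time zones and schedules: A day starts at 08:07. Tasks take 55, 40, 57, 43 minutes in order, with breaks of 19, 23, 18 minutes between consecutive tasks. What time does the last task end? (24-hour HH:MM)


Start: 08:07 = 487 min from midnight
  after task 1 (55 min): 09:02
  after break (19 min): 09:21
  after task 2 (40 min): 10:01
  after break (23 min): 10:24
  after task 3 (57 min): 11:21
  after break (18 min): 11:39
  after task 4 (43 min): 12:22
Total elapsed: 255 minutes
End time: 12:22

12:22


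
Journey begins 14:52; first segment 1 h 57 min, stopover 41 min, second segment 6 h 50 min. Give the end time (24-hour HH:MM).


Depart: 14:52
Leg 1: +117 min -> 16:49
Layover: +41 min -> 17:30
Leg 2: +410 min -> 00:20
Total travel: 568 minutes = 9h 28m
Arrival: 00:20

00:20


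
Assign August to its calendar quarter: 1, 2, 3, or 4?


Month: August (month 8)
Q1: January-March (months 1-3)
Q2: April-June (months 4-6)
Q3: July-September (months 7-9)
Q4: October-December (months 10-12)
Month 8 falls in Q3

3


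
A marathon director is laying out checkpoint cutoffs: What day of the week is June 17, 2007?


Date: 2007-06-17
January 1, 2007 is a Monday
Day of year: 168
Offset from Jan 1: 167 days
167 mod 7 = 6
Result: Sunday

Sunday


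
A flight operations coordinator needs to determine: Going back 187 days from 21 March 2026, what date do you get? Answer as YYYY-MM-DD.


Start: 2026-03-21
Subtracting 187 days
Days already passed in March: 21
After going back through March: 166 more days to subtract
February 2026: 28 days, 138 remaining
January 2026: 31 days, 107 remaining
December 2025: 31 days, 76 remaining
November 2025: 30 days, 46 remaining
Result: 2025-09-15

2025-09-15


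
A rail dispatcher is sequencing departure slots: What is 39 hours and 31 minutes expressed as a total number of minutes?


Hours: 39
Minutes: 31
Convert hours to minutes: 39 x 60 = 2340
Add remaining minutes: 2340 + 31 = 2371

2371


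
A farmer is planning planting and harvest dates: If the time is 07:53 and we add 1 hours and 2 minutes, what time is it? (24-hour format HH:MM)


Start time: 07:53
Adding: 1 hours 2 minutes
Minutes: 53 + 2 = 55
Hours: 7 + 1 + 0 = 8
Result: 08:55

08:55


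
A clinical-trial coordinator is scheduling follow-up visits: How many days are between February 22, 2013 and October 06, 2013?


Start date: 2013-02-22
End date: 2013-10-06
Feb 2013: +7 days
Mar 2013: +31 days
Apr 2013: +30 days
... (6 more months)
Total: 226 days

226


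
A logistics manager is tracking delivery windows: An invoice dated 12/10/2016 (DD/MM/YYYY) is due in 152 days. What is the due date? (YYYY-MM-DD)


Start: 2016-10-12
Adding 152 days
Days remaining in October: 19
After October: 133 days still to add
November 2016: 30 days, 103 remaining
December 2016: 31 days, 72 remaining
January 2017: 31 days, 41 remaining
February 2017: 28 days, 13 remaining
Result: 2017-03-13

2017-03-13


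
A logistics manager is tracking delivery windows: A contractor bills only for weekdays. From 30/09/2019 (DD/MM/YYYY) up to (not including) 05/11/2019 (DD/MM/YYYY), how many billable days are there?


Start: 2019-09-30 (Monday)
End (exclusive): 2019-11-05 (Tuesday)
Total calendar days: 36
Full weeks: 36 // 7 = 5 -> 25 weekdays
Remaining 1 days starting on Monday:
  Mon(w) -> 1 weekdays
Total business days: 25 + 1 = 26

26


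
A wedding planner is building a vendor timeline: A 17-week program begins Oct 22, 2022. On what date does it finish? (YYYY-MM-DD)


Start: 2022-10-22
Weeks to add: 17
Convert to days: 17 x 7 = 119 days
Add 119 days to 2022-10-22
Result: 2023-02-18

2023-02-18


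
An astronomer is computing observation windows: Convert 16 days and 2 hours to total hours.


Days: 16
Extra hours: 2
Hours per day: 24
Days to hours: 16 x 24 = 384
Total: 384 + 2 = 386

386


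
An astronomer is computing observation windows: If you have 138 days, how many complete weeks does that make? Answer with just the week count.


Total days: 138
Days per week: 7
Division: 138 / 7 = 19 remainder 5
Complete weeks: 19
Remaining days: 5

19


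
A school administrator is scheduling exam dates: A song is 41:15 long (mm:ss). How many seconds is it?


Minutes: 41
Extra seconds: 15
Seconds per minute: 60
Minutes to seconds: 41 x 60 = 2460
Total: 2460 + 15 = 2475

2475


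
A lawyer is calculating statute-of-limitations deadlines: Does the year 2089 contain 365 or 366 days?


Year: 2089
Check leap year rules:
Divisible by 4? No
2089 is not a leap year
Days: 365

365


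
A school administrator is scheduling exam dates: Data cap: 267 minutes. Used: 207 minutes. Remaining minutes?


Total budget: 267 minutes
Time used: 207 minutes
Remaining: 267 - 207 = 60 minutes
Percent used: 77.5%
Percent remaining: 22.5%

60


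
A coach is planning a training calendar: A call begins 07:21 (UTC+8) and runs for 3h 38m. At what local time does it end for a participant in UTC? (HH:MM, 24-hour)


Start: 07:21 in UTC+8
Step 1 - add duration:
  minutes: 21 + 38 = 59
  hours: 7 + 3 + 0 = 10
  end in UTC+8: 10:59
Step 2 - convert UTC+8 -> UTC:
  offset difference: 0 - (8) = -8 hours
  10 + (-8) = 2 -> mod 24 = 2
Result: 02:59 in UTC

02:59


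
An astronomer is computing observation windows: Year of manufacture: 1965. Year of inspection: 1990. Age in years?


Birth year: 1965
Current year: 1990
Age = current year - birth year
Age = 1990 - 1965 = 25

25


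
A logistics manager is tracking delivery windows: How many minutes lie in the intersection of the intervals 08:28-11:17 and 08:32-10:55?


Interval A: [508, 677] minutes from midnight
Interval B: [512, 655] minutes from midnight
Overlap start = max(508, 512) = 512
Overlap end = min(677, 655) = 655
Overlap = 655 - 512 = 143 minutes

143
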